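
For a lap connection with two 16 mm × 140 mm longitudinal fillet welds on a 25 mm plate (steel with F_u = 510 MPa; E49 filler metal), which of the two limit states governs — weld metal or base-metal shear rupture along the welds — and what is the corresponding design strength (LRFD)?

φR_n ≈ 698 kN (weld metal governs)

E49XX → F_EXX = 490 MPa.
t_e = 0.707 × 16 = 11.31 mm; L = 280 mm.
Weld metal: φR_n = 0.75 × 0.6 × 490 × 11.31 × 280 × 10⁻³ = 698.4 kN.
Base metal (shear rupture): φR_n = 0.75 × 0.6 × 510 × 25 × 280 × 10⁻³ = 1606 kN.
Governing: weld metal.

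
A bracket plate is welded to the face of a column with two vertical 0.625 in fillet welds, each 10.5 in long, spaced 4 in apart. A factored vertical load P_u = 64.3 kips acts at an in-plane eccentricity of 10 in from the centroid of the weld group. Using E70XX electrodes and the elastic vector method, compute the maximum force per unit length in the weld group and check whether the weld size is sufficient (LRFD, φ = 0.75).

f_max ≈ 14.4 kip/in; NOT adequate

E70XX → F_EXX = 70 ksi.
Total weld length L_w = 21 in. Treat welds as unit-width lines.
Polar moment about centroid: J = 2[d³/12 + d(b/2)²] = 2[10.5³/12 + 10.5×2²] = 276.9 in³.
Direct shear f_v = P/L_w = 64.3 / 21 = 3.062 kip/in (vertical).
Torsion M = P·e = 64.3 × 10 = 643 kip·in.
Critical point at (x, y) = (2, 5.25) from centroid. f_tx = M·y/J = 12.19 kip/in; f_ty = M·x/J = 4.644 kip/in.
Resultant f_max = √[f_tx² + (f_v + f_ty)²] = √[12.19² + (3.062 + 4.644)²] = 14.42 kip/in.
Capacity per unit length: φr_n = 0.75 × 0.6 × 70 × (0.707 × 0.625) = 13.92 kip/in.
14.42 > 13.92 → NOT adequate.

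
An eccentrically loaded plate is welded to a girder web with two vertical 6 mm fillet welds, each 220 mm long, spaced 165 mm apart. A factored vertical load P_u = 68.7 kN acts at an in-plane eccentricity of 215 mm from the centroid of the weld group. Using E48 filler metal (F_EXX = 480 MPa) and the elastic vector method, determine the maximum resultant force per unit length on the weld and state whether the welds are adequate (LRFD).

Total weld length L_w = 440 mm. Treat welds as unit-width lines.
Polar moment about centroid: J = 2[d³/12 + d(b/2)²] = 2[220³/12 + 220×82.5²] = 4769000 mm³.
Direct shear f_v = P/L_w = 68.7×10³ / 440 = 156.1 N/mm (vertical).
Torsion M = P·e = 68.7×10³ × 215 = 14770000 N·mm.
Critical point at (x, y) = (82.5, 110) from centroid. f_tx = M·y/J = 340.7 N/mm; f_ty = M·x/J = 255.5 N/mm.
Resultant f_max = √[f_tx² + (f_v + f_ty)²] = √[340.7² + (156.1 + 255.5)²] = 534.3 N/mm.
Capacity per unit length: φr_n = 0.75 × 0.6 × 480 × (0.707 × 6) = 916.3 N/mm.
534.3 ≤ 916.3 → adequate.

f_max ≈ 534 N/mm; adequate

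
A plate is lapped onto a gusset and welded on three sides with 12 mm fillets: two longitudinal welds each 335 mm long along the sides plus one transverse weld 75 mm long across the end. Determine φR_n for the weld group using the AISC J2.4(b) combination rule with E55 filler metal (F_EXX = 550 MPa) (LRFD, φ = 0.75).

φR_n ≈ 1560 kN

t_e = 0.707 × 12 = 8.484 mm.
R_nwl = 0.6 × 550 × 8.484 × 670 × 10⁻³ = 1876 kN (longitudinal, 2 welds).
R_nwt = 0.6 × 550 × 8.484 × 75 × 10⁻³ = 210 kN (transverse, base value).
(i) R_nwl + R_nwt = 2086 kN; (ii) 0.85 R_nwl + 1.5 R_nwt = 1909 kN.
R_n = max = 2086 kN [governs: (i)]; φR_n = 1564 kN.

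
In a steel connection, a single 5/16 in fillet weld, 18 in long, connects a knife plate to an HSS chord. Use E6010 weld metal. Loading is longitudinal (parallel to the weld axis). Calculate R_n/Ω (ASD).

E60XX → F_EXX = 60 ksi.
Effective throat t_e = 0.707 × 0.3125 = 0.2209 in.
Total length L = 18 in; A_we = 0.2209 × 18 = 3.977 in².
F_nw = 0.6 F_EXX = 0.6 × 60 = 36 ksi.
R_n = 36 × 3.977 = 143.2 kips; R_n/Ω = 143.2/2.0 = 71.58 kips.

R_n/Ω ≈ 71.6 kips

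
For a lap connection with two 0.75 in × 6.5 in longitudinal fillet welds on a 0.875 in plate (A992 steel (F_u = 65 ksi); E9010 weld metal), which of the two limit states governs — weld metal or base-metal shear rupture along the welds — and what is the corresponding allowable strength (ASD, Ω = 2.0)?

E90XX → F_EXX = 90 ksi.
t_e = 0.707 × 0.75 = 0.5302 in; L = 13 in.
Weld metal: R_n/Ω = (1/2.0) × 0.6 × 90 × 0.5302 × 13 = 186.1 kip.
Base metal (shear rupture): R_n/Ω = (1/2.0) × 0.6 × 65 × 0.875 × 13 = 221.8 kip.
Governing: weld metal.

R_n/Ω ≈ 186 kip (weld metal governs)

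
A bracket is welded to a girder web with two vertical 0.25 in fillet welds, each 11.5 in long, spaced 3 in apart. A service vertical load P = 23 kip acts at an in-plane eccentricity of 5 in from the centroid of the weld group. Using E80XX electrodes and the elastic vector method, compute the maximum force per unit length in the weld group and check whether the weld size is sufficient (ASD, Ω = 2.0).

f_max ≈ 2.67 kip/in; adequate

E80XX → F_EXX = 80 ksi.
Total weld length L_w = 23 in. Treat welds as unit-width lines.
Polar moment about centroid: J = 2[d³/12 + d(b/2)²] = 2[11.5³/12 + 11.5×1.5²] = 305.2 in³.
Direct shear f_v = P/L_w = 23 / 23 = 1 kip/in (vertical).
Torsion M = P·e = 23 × 5 = 115 kip·in.
Critical point at (x, y) = (1.5, 5.75) from centroid. f_tx = M·y/J = 2.166 kip/in; f_ty = M·x/J = 0.5651 kip/in.
Resultant f_max = √[f_tx² + (f_v + f_ty)²] = √[2.166² + (1 + 0.5651)²] = 2.673 kip/in.
Capacity per unit length: r_n/Ω = (1/2.0) × 0.6 × 80 × (0.707 × 0.25) = 4.242 kip/in.
2.673 ≤ 4.242 → adequate.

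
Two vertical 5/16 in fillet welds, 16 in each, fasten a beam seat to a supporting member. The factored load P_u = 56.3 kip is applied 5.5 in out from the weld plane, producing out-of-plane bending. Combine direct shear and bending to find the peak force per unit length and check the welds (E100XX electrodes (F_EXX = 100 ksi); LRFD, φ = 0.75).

f_max ≈ 4.03 kip/in; adequate

L_w = 2 × 16 = 32 in; section modulus (unit throat) S = 2 × L²/6 = 85.33 in².
Direct shear f_v = P/L_w = 56.3/32 = 1.759 kip/in.
Moment M = P × e = 56.3 × 5.5 = 309.65 kip·in; bending f_b = M/S = 3.629 kip/in.
f_max = √(f_v² + f_b²) = √(1.759² + 3.629²) = 4.033 kip/in.
φr_n = 0.75 × 0.6 × 100 × (0.707 × 0.3125) = 9.942 kip/in → adequate.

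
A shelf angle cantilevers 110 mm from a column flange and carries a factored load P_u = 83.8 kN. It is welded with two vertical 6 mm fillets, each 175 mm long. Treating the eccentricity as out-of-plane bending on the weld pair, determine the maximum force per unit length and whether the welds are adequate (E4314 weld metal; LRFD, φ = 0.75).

f_max ≈ 934 N/mm; NOT adequate

E43XX → F_EXX = 430 MPa.
L_w = 2 × 175 = 350 mm; section modulus (unit throat) S = 2 × L²/6 = 10210 mm².
Direct shear f_v = P/L_w = 83.8×10³/350 = 239.4 N/mm.
Moment M = P × e = 83.8×10³ × 110 = 9218000 N·mm; bending f_b = M/S = 903 N/mm.
f_max = √(f_v² + f_b²) = √(239.4² + 903²) = 934.2 N/mm.
φr_n = 0.75 × 0.6 × 430 × (0.707 × 6) = 820.8 N/mm → NOT adequate.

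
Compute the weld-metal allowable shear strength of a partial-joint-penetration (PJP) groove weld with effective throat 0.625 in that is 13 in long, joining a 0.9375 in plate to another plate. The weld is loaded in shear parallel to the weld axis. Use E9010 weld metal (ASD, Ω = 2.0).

E90XX → F_EXX = 90 ksi.
Effective throat (given) t_e = 0.625 in.
A_we = 0.625 × 13 = 8.125 in².
F_nw = 0.6 F_EXX = 54 ksi.
R_n/Ω = (54 × 8.125) / 2.0 = 219.4 kips.

R_n/Ω ≈ 219 kips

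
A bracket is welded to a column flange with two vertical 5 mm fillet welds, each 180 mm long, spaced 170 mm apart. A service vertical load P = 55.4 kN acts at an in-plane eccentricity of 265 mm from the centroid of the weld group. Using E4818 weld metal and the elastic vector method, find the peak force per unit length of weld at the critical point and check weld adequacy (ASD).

E48XX → F_EXX = 480 MPa.
Total weld length L_w = 360 mm. Treat welds as unit-width lines.
Polar moment about centroid: J = 2[d³/12 + d(b/2)²] = 2[180³/12 + 180×85²] = 3573000 mm³.
Direct shear f_v = P/L_w = 55.4×10³ / 360 = 153.9 N/mm (vertical).
Torsion M = P·e = 55.4×10³ × 265 = 14681000 N·mm.
Critical point at (x, y) = (85, 90) from centroid. f_tx = M·y/J = 369.8 N/mm; f_ty = M·x/J = 349.3 N/mm.
Resultant f_max = √[f_tx² + (f_v + f_ty)²] = √[369.8² + (153.9 + 349.3)²] = 624.4 N/mm.
Capacity per unit length: r_n/Ω = (1/2.0) × 0.6 × 480 × (0.707 × 5) = 509 N/mm.
624.4 > 509 → NOT adequate.

f_max ≈ 624 N/mm; NOT adequate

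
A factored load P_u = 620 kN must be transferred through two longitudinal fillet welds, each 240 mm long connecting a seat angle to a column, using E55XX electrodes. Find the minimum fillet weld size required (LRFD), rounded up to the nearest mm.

w = 8 mm

E55XX → F_EXX = 550 MPa.
Total weld length L = 480 mm.
Required throat t_e = P_u / (φ × 0.6 F_EXX × L) = 620 / (0.75 × 0.6 × 550 × 480 × 10⁻³) = 5.219 mm.
Required leg w = t_e / 0.707 = 7.382 mm → use 8 mm.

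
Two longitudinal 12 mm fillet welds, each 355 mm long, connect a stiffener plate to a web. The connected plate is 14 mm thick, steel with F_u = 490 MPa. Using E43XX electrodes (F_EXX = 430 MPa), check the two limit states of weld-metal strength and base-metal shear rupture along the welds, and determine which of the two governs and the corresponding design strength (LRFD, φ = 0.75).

t_e = 0.707 × 12 = 8.484 mm; L = 710 mm.
Weld metal: φR_n = 0.75 × 0.6 × 430 × 8.484 × 710 × 10⁻³ = 1166 kN.
Base metal (shear rupture): φR_n = 0.75 × 0.6 × 490 × 14 × 710 × 10⁻³ = 2192 kN.
Governing: weld metal.

φR_n ≈ 1170 kN (weld metal governs)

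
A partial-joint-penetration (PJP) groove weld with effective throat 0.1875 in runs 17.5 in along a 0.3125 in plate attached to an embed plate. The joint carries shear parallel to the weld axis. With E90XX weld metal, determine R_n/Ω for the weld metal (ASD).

R_n/Ω ≈ 88.6 kips

E90XX → F_EXX = 90 ksi.
Effective throat (given) t_e = 0.1875 in.
A_we = 0.1875 × 17.5 = 3.281 in².
F_nw = 0.6 F_EXX = 54 ksi.
R_n/Ω = (54 × 3.281) / 2.0 = 88.59 kips.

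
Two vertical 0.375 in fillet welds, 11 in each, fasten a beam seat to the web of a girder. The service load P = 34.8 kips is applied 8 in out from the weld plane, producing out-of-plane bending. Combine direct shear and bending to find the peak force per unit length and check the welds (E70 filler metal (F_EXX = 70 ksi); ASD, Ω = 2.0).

L_w = 2 × 11 = 22 in; section modulus (unit throat) S = 2 × L²/6 = 40.33 in².
Direct shear f_v = P/L_w = 34.8/22 = 1.582 kip/in.
Moment M = P × e = 34.8 × 8 = 278.4 kip·in; bending f_b = M/S = 6.902 kip/in.
f_max = √(f_v² + f_b²) = √(1.582² + 6.902²) = 7.081 kip/in.
r_n/Ω = (1/2.0) × 0.6 × 70 × (0.707 × 0.375) = 5.568 kip/in → NOT adequate.

f_max ≈ 7.08 kip/in; NOT adequate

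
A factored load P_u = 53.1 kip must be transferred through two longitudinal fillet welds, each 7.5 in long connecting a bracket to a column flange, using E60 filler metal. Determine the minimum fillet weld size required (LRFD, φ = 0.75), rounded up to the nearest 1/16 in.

E60XX → F_EXX = 60 ksi.
Total weld length L = 15 in.
Required throat t_e = P_u / (φ × 0.6 F_EXX × L) = 53.1 / (0.75 × 0.6 × 60 × 15) = 0.1311 in.
Required leg w = t_e / 0.707 = 0.1854 in → use 3/16 in.

w = 3/16 in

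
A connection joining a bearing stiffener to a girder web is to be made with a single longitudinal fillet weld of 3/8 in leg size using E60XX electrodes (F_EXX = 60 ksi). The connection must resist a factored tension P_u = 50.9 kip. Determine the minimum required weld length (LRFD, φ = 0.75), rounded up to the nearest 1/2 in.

L = 7.5 in

Throat t_e = 0.707 × 0.375 = 0.2651 in.
φr_n = 0.75 × 0.6 × 60 × 0.2651 = 7.158 kip/in.
L_req = P_u / φr_n = 50.9 / 7.158 = 7.111 in total.
Round up → use L = 7.5 in.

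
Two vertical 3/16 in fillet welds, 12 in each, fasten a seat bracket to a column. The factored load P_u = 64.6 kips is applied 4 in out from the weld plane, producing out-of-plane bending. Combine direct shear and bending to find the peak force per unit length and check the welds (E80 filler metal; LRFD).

E80XX → F_EXX = 80 ksi.
L_w = 2 × 12 = 24 in; section modulus (unit throat) S = 2 × L²/6 = 48 in².
Direct shear f_v = P/L_w = 64.6/24 = 2.692 kip/in.
Moment M = P × e = 64.6 × 4 = 258.4 kip·in; bending f_b = M/S = 5.383 kip/in.
f_max = √(f_v² + f_b²) = √(2.692² + 5.383²) = 6.019 kip/in.
φr_n = 0.75 × 0.6 × 80 × (0.707 × 0.1875) = 4.772 kip/in → NOT adequate.

f_max ≈ 6.02 kip/in; NOT adequate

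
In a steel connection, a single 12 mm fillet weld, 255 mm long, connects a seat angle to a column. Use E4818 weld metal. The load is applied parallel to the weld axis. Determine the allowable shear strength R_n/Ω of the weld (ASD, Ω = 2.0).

R_n/Ω ≈ 312 kN

E48XX → F_EXX = 480 MPa.
Effective throat t_e = 0.707 × 12 = 8.484 mm.
Total length L = 255 mm; A_we = 8.484 × 255 = 2163 mm².
F_nw = 0.6 F_EXX = 0.6 × 480 = 288 MPa.
R_n = 288 × 2163 × 10⁻³ = 623.1 kN; R_n/Ω = 623.1/2.0 = 311.5 kN.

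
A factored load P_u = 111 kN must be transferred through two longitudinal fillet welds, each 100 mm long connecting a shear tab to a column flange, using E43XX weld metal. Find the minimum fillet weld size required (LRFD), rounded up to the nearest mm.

E43XX → F_EXX = 430 MPa.
Total weld length L = 200 mm.
Required throat t_e = P_u / (φ × 0.6 F_EXX × L) = 111 / (0.75 × 0.6 × 430 × 200 × 10⁻³) = 2.868 mm.
Required leg w = t_e / 0.707 = 4.057 mm → use 5 mm.

w = 5 mm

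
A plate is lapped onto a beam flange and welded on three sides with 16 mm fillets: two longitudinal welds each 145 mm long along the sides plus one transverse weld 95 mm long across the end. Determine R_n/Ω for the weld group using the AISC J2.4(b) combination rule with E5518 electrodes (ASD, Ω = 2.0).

E55XX → F_EXX = 550 MPa.
t_e = 0.707 × 16 = 11.31 mm.
R_nwl = 0.6 × 550 × 11.31 × 290 × 10⁻³ = 1083 kN (longitudinal, 2 welds).
R_nwt = 0.6 × 550 × 11.31 × 95 × 10⁻³ = 354.6 kN (transverse, base value).
(i) R_nwl + R_nwt = 1437 kN; (ii) 0.85 R_nwl + 1.5 R_nwt = 1452 kN.
R_n = max = 1452 kN [governs: (ii)]; R_n/Ω = 726.1 kN.

R_n/Ω ≈ 726 kN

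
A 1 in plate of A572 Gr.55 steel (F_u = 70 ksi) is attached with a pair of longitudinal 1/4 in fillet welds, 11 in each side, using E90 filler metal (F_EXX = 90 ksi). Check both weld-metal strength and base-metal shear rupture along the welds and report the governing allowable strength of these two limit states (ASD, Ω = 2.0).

t_e = 0.707 × 0.25 = 0.1767 in; L = 22 in.
Weld metal: R_n/Ω = (1/2.0) × 0.6 × 90 × 0.1767 × 22 = 105 kips.
Base metal (shear rupture): R_n/Ω = (1/2.0) × 0.6 × 70 × 1 × 22 = 462 kips.
Governing: weld metal.

R_n/Ω ≈ 105 kips (weld metal governs)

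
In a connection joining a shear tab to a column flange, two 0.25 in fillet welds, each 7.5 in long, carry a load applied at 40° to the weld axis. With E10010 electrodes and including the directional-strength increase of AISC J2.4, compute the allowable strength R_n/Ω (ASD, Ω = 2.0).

R_n/Ω ≈ 100 kips

E100XX → F_EXX = 100 ksi.
t_e = 0.707 × 0.25 = 0.1767 in; A_we = 0.1767 × 15 = 2.651 in².
Directional factor: 1.0 + 0.5 sin^1.5(40°) = 1.258.
F_nw = 0.6 × 100 × 1.258 = 75.46 ksi.
R_n/Ω = (75.46 × 2.651) / 2.0 = 100 kips.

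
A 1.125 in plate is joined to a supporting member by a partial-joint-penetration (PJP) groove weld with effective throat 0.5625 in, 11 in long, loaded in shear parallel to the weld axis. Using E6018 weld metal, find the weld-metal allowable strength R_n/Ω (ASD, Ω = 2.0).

R_n/Ω ≈ 111 kip

E60XX → F_EXX = 60 ksi.
Effective throat (given) t_e = 0.5625 in.
A_we = 0.5625 × 11 = 6.188 in².
F_nw = 0.6 F_EXX = 36 ksi.
R_n/Ω = (36 × 6.188) / 2.0 = 111.4 kip.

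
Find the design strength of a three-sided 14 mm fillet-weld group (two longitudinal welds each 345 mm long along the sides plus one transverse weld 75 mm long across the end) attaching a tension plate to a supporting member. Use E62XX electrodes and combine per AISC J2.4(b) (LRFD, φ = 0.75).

E62XX → F_EXX = 620 MPa.
t_e = 0.707 × 14 = 9.898 mm.
R_nwl = 0.6 × 620 × 9.898 × 690 × 10⁻³ = 2541 kN (longitudinal, 2 welds).
R_nwt = 0.6 × 620 × 9.898 × 75 × 10⁻³ = 276.2 kN (transverse, base value).
(i) R_nwl + R_nwt = 2817 kN; (ii) 0.85 R_nwl + 1.5 R_nwt = 2574 kN.
R_n = max = 2817 kN [governs: (i)]; φR_n = 2113 kN.

φR_n ≈ 2110 kN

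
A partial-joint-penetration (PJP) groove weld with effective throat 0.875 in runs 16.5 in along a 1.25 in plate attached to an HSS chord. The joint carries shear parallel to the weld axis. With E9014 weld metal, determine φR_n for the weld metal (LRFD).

E90XX → F_EXX = 90 ksi.
Effective throat (given) t_e = 0.875 in.
A_we = 0.875 × 16.5 = 14.44 in².
F_nw = 0.6 F_EXX = 54 ksi.
φR_n = 0.75 × 54 × 14.44 = 584.7 kip.

φR_n ≈ 585 kip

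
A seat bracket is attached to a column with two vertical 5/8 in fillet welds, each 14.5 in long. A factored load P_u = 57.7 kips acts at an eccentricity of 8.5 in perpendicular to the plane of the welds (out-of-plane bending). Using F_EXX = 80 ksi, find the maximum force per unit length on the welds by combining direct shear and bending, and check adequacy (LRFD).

f_max ≈ 7.28 kip/in; adequate

L_w = 2 × 14.5 = 29 in; section modulus (unit throat) S = 2 × L²/6 = 70.08 in².
Direct shear f_v = P/L_w = 57.7/29 = 1.99 kip/in.
Moment M = P × e = 57.7 × 8.5 = 490.45 kip·in; bending f_b = M/S = 6.998 kip/in.
f_max = √(f_v² + f_b²) = √(1.99² + 6.998²) = 7.275 kip/in.
φr_n = 0.75 × 0.6 × 80 × (0.707 × 0.625) = 15.91 kip/in → adequate.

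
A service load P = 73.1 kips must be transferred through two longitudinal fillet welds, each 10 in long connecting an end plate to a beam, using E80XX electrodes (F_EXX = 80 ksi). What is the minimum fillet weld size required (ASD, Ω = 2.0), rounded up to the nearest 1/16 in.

w = 1/4 in

Total weld length L = 20 in.
Required throat t_e = P × Ω / (0.6 F_EXX × L) = 73.1 × 2.0 / (0.6 × 80 × 20) = 0.1523 in.
Required leg w = t_e / 0.707 = 0.2154 in → use 1/4 in.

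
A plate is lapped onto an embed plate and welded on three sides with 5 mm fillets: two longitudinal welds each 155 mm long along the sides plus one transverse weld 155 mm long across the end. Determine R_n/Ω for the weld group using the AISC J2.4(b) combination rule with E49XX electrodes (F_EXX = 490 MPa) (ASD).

R_n/Ω ≈ 258 kN

t_e = 0.707 × 5 = 3.535 mm.
R_nwl = 0.6 × 490 × 3.535 × 310 × 10⁻³ = 322.2 kN (longitudinal, 2 welds).
R_nwt = 0.6 × 490 × 3.535 × 155 × 10⁻³ = 161.1 kN (transverse, base value).
(i) R_nwl + R_nwt = 483.3 kN; (ii) 0.85 R_nwl + 1.5 R_nwt = 515.5 kN.
R_n = max = 515.5 kN [governs: (ii)]; R_n/Ω = 257.7 kN.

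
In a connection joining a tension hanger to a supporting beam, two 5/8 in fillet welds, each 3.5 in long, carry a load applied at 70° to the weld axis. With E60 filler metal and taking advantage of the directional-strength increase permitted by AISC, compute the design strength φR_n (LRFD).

E60XX → F_EXX = 60 ksi.
t_e = 0.707 × 0.625 = 0.4419 in; A_we = 0.4419 × 7 = 3.093 in².
Directional factor: 1.0 + 0.5 sin^1.5(70°) = 1.455.
F_nw = 0.6 × 60 × 1.455 = 52.4 ksi.
φR_n = 0.75 × 52.4 × 3.093 = 121.6 kips.

φR_n ≈ 122 kips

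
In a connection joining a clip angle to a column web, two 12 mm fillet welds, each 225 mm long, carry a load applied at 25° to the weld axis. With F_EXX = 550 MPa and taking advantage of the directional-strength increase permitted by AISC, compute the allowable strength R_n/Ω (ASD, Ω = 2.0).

R_n/Ω ≈ 716 kN

t_e = 0.707 × 12 = 8.484 mm; A_we = 8.484 × 450 = 3818 mm².
Directional factor: 1.0 + 0.5 sin^1.5(25°) = 1.137.
F_nw = 0.6 × 550 × 1.137 = 375.3 MPa.
R_n/Ω = (375.3 × 3818) / 2.0 × 10⁻³ = 716.5 kN.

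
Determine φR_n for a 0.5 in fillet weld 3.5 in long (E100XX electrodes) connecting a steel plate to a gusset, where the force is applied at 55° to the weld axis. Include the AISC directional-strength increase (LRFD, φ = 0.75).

E100XX → F_EXX = 100 ksi.
t_e = 0.707 × 0.5 = 0.3535 in; A_we = 0.3535 × 3.5 = 1.237 in².
Directional factor: 1.0 + 0.5 sin^1.5(55°) = 1.371.
F_nw = 0.6 × 100 × 1.371 = 82.24 ksi.
φR_n = 0.75 × 82.24 × 1.237 = 76.32 kip.

φR_n ≈ 76.3 kip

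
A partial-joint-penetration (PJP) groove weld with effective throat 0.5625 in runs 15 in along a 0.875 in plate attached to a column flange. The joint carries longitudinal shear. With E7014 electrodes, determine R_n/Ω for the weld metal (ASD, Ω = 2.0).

R_n/Ω ≈ 177 kips

E70XX → F_EXX = 70 ksi.
Effective throat (given) t_e = 0.5625 in.
A_we = 0.5625 × 15 = 8.438 in².
F_nw = 0.6 F_EXX = 42 ksi.
R_n/Ω = (42 × 8.438) / 2.0 = 177.2 kips.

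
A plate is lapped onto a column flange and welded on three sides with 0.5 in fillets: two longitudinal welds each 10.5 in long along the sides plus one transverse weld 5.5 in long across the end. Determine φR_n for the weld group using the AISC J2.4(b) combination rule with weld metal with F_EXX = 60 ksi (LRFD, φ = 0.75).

t_e = 0.707 × 0.5 = 0.3535 in.
R_nwl = 0.6 × 60 × 0.3535 × 21 = 267.2 kips (longitudinal, 2 welds).
R_nwt = 0.6 × 60 × 0.3535 × 5.5 = 69.99 kips (transverse, base value).
(i) R_nwl + R_nwt = 337.2 kips; (ii) 0.85 R_nwl + 1.5 R_nwt = 332.1 kips.
R_n = max = 337.2 kips [governs: (i)]; φR_n = 252.9 kips.

φR_n ≈ 253 kips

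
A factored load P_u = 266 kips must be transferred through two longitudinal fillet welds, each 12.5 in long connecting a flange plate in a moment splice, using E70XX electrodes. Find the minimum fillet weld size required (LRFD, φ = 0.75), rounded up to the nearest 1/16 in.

w = 1/2 in

E70XX → F_EXX = 70 ksi.
Total weld length L = 25 in.
Required throat t_e = P_u / (φ × 0.6 F_EXX × L) = 266 / (0.75 × 0.6 × 70 × 25) = 0.3378 in.
Required leg w = t_e / 0.707 = 0.4778 in → use 1/2 in.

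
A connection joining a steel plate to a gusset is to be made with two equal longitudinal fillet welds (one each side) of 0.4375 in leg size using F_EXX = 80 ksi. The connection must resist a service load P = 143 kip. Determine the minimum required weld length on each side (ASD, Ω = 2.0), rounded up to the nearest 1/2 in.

L = 10 in on each side

Throat t_e = 0.707 × 0.4375 = 0.3093 in.
r_n/Ω = (0.6 × 80 × 0.3093) / 2.0 = 7.423 kip/in.
L_req = P / (r_n/Ω) = 143 / 7.423 = 19.26 in total.
Per side: 19.26 / 2 = 9.632 in.
Round up → use L = 10 in on each side.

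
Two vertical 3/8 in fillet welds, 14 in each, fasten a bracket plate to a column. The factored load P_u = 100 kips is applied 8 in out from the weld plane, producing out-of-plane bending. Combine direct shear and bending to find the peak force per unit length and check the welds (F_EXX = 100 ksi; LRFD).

L_w = 2 × 14 = 28 in; section modulus (unit throat) S = 2 × L²/6 = 65.33 in².
Direct shear f_v = P/L_w = 100/28 = 3.571 kip/in.
Moment M = P × e = 100 × 8 = 800 kip·in; bending f_b = M/S = 12.24 kip/in.
f_max = √(f_v² + f_b²) = √(3.571² + 12.24²) = 12.76 kip/in.
φr_n = 0.75 × 0.6 × 100 × (0.707 × 0.375) = 11.93 kip/in → NOT adequate.

f_max ≈ 12.8 kip/in; NOT adequate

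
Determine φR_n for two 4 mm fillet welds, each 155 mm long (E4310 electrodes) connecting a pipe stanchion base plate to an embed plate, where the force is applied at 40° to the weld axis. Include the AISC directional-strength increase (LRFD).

E43XX → F_EXX = 430 MPa.
t_e = 0.707 × 4 = 2.828 mm; A_we = 2.828 × 310 = 876.7 mm².
Directional factor: 1.0 + 0.5 sin^1.5(40°) = 1.258.
F_nw = 0.6 × 430 × 1.258 = 324.5 MPa.
φR_n = 0.75 × 324.5 × 876.7 × 10⁻³ = 213.3 kN.

φR_n ≈ 213 kN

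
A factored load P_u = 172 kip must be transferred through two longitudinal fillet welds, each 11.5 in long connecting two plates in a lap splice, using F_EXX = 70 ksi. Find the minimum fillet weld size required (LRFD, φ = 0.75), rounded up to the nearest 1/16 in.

w = 3/8 in

Total weld length L = 23 in.
Required throat t_e = P_u / (φ × 0.6 F_EXX × L) = 172 / (0.75 × 0.6 × 70 × 23) = 0.2374 in.
Required leg w = t_e / 0.707 = 0.3358 in → use 3/8 in.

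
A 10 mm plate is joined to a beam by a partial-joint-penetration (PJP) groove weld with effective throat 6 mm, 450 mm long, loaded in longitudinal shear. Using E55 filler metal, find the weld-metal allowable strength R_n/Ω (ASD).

R_n/Ω ≈ 446 kN

E55XX → F_EXX = 550 MPa.
Effective throat (given) t_e = 6 mm.
A_we = 6 × 450 = 2700 mm².
F_nw = 0.6 F_EXX = 330 MPa.
R_n/Ω = (330 × 2700) / 2.0 × 10⁻³ = 445.5 kN.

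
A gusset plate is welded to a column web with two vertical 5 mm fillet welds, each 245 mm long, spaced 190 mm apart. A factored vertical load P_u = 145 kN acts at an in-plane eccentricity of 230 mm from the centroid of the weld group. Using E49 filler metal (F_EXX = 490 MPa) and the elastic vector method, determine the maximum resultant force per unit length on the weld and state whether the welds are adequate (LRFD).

Total weld length L_w = 490 mm. Treat welds as unit-width lines.
Polar moment about centroid: J = 2[d³/12 + d(b/2)²] = 2[245³/12 + 245×95²] = 6873000 mm³.
Direct shear f_v = P/L_w = 145×10³ / 490 = 295.9 N/mm (vertical).
Torsion M = P·e = 145×10³ × 230 = 33350000 N·mm.
Critical point at (x, y) = (95, 122.5) from centroid. f_tx = M·y/J = 594.4 N/mm; f_ty = M·x/J = 461 N/mm.
Resultant f_max = √[f_tx² + (f_v + f_ty)²] = √[594.4² + (295.9 + 461)²] = 962.4 N/mm.
Capacity per unit length: φr_n = 0.75 × 0.6 × 490 × (0.707 × 5) = 779.5 N/mm.
962.4 > 779.5 → NOT adequate.

f_max ≈ 962 N/mm; NOT adequate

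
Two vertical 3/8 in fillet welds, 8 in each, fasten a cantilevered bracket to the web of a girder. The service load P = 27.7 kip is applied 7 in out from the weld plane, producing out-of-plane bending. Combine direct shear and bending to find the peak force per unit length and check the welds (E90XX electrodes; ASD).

E90XX → F_EXX = 90 ksi.
L_w = 2 × 8 = 16 in; section modulus (unit throat) S = 2 × L²/6 = 21.33 in².
Direct shear f_v = P/L_w = 27.7/16 = 1.731 kip/in.
Moment M = P × e = 27.7 × 7 = 193.9 kip·in; bending f_b = M/S = 9.089 kip/in.
f_max = √(f_v² + f_b²) = √(1.731² + 9.089²) = 9.252 kip/in.
r_n/Ω = (1/2.0) × 0.6 × 90 × (0.707 × 0.375) = 7.158 kip/in → NOT adequate.

f_max ≈ 9.25 kip/in; NOT adequate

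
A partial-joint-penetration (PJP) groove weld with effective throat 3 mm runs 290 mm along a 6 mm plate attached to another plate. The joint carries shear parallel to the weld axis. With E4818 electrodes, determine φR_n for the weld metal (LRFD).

φR_n ≈ 188 kN

E48XX → F_EXX = 480 MPa.
Effective throat (given) t_e = 3 mm.
A_we = 3 × 290 = 870 mm².
F_nw = 0.6 F_EXX = 288 MPa.
φR_n = 0.75 × 288 × 870 × 10⁻³ = 187.9 kN.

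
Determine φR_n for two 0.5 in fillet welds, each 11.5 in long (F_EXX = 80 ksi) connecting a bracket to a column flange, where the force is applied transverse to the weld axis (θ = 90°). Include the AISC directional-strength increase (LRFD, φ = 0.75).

t_e = 0.707 × 0.5 = 0.3535 in; A_we = 0.3535 × 23 = 8.13 in².
Directional factor: 1.0 + 0.5 sin^1.5(90°) = 1.5.
F_nw = 0.6 × 80 × 1.5 = 72 ksi.
φR_n = 0.75 × 72 × 8.13 = 439 kip.

φR_n ≈ 439 kip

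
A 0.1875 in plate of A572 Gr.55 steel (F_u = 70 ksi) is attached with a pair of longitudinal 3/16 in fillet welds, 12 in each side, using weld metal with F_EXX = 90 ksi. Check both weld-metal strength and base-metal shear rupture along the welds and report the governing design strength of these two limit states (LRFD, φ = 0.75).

t_e = 0.707 × 0.1875 = 0.1326 in; L = 24 in.
Weld metal: φR_n = 0.75 × 0.6 × 90 × 0.1326 × 24 = 128.9 kip.
Base metal (shear rupture): φR_n = 0.75 × 0.6 × 70 × 0.1875 × 24 = 141.8 kip.
Governing: weld metal.

φR_n ≈ 129 kip (weld metal governs)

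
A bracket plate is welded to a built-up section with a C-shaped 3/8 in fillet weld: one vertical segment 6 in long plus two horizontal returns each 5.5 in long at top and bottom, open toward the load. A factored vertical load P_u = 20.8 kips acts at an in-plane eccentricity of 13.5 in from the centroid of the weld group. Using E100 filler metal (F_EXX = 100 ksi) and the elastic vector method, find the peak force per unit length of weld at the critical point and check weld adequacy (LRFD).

Total weld length L_w = 17 in. Treat welds as unit-width lines.
Centroid: x̄ = 2×5.5×2.75 / 17 = 1.779 in from the vertical weld.
Polar moment about centroid: J = I_x + I_y = [6³/12 + 2×5.5×3²] + [6×1.779² + 2(5.5³/12 + 5.5×0.9706²)] = 174.1 in³.
Direct shear f_v = P/L_w = 20.8 / 17 = 1.224 kip/in (vertical).
Torsion M = P·e = 20.8 × 13.5 = 280.8 kip·in.
Critical point at (x, y) = (3.721, 3) from centroid. f_tx = M·y/J = 4.839 kip/in; f_ty = M·x/J = 6.001 kip/in.
Resultant f_max = √[f_tx² + (f_v + f_ty)²] = √[4.839² + (1.224 + 6.001)²] = 8.695 kip/in.
Capacity per unit length: φr_n = 0.75 × 0.6 × 100 × (0.707 × 0.375) = 11.93 kip/in.
8.695 ≤ 11.93 → adequate.

f_max ≈ 8.7 kip/in; adequate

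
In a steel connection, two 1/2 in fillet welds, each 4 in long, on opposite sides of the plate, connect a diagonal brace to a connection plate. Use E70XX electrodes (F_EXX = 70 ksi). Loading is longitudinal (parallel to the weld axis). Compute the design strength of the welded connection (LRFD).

Effective throat t_e = 0.707 × 0.5 = 0.3535 in.
Total length L = 8 in; A_we = 0.3535 × 8 = 2.828 in².
F_nw = 0.6 F_EXX = 0.6 × 70 = 42 ksi.
φR_n = 0.75 × 42 × 2.828 = 89.08 kip.

φR_n ≈ 89.1 kip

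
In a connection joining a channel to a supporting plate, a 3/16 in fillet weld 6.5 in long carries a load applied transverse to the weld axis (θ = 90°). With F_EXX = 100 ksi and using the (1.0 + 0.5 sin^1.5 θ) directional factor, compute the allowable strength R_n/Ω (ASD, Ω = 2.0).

t_e = 0.707 × 0.1875 = 0.1326 in; A_we = 0.1326 × 6.5 = 0.8617 in².
Directional factor: 1.0 + 0.5 sin^1.5(90°) = 1.5.
F_nw = 0.6 × 100 × 1.5 = 90 ksi.
R_n/Ω = (90 × 0.8617) / 2.0 = 38.77 kips.

R_n/Ω ≈ 38.8 kips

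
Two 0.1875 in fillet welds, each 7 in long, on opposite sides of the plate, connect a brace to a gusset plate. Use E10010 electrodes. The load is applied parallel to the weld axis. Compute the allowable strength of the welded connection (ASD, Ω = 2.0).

R_n/Ω ≈ 55.7 kips

E100XX → F_EXX = 100 ksi.
Effective throat t_e = 0.707 × 0.1875 = 0.1326 in.
Total length L = 14 in; A_we = 0.1326 × 14 = 1.856 in².
F_nw = 0.6 F_EXX = 0.6 × 100 = 60 ksi.
R_n = 60 × 1.856 = 111.4 kips; R_n/Ω = 111.4/2.0 = 55.68 kips.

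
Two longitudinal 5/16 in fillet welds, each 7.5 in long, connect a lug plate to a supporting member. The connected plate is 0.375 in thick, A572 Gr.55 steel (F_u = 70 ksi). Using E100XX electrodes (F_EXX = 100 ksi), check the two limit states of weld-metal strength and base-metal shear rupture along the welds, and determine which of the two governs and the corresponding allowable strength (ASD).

R_n/Ω ≈ 99.4 kips (weld metal governs)

t_e = 0.707 × 0.3125 = 0.2209 in; L = 15 in.
Weld metal: R_n/Ω = (1/2.0) × 0.6 × 100 × 0.2209 × 15 = 99.42 kips.
Base metal (shear rupture): R_n/Ω = (1/2.0) × 0.6 × 70 × 0.375 × 15 = 118.1 kips.
Governing: weld metal.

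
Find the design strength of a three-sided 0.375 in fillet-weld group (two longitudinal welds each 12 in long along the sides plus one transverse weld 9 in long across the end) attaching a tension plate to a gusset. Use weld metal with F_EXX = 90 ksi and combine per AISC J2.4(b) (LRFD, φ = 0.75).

t_e = 0.707 × 0.375 = 0.2651 in.
R_nwl = 0.6 × 90 × 0.2651 × 24 = 343.6 kips (longitudinal, 2 welds).
R_nwt = 0.6 × 90 × 0.2651 × 9 = 128.9 kips (transverse, base value).
(i) R_nwl + R_nwt = 472.5 kips; (ii) 0.85 R_nwl + 1.5 R_nwt = 485.3 kips.
R_n = max = 485.3 kips [governs: (ii)]; φR_n = 364 kips.

φR_n ≈ 364 kips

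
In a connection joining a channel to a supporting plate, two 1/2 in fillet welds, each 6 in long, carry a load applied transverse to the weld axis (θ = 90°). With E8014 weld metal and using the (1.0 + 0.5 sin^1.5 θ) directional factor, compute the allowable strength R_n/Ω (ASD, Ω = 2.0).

R_n/Ω ≈ 153 kips

E80XX → F_EXX = 80 ksi.
t_e = 0.707 × 0.5 = 0.3535 in; A_we = 0.3535 × 12 = 4.242 in².
Directional factor: 1.0 + 0.5 sin^1.5(90°) = 1.5.
F_nw = 0.6 × 80 × 1.5 = 72 ksi.
R_n/Ω = (72 × 4.242) / 2.0 = 152.7 kips.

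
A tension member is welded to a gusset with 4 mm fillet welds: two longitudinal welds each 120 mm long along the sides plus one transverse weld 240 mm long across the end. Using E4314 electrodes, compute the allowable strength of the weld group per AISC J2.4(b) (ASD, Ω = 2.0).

E43XX → F_EXX = 430 MPa.
t_e = 0.707 × 4 = 2.828 mm.
R_nwl = 0.6 × 430 × 2.828 × 240 × 10⁻³ = 175.1 kN (longitudinal, 2 welds).
R_nwt = 0.6 × 430 × 2.828 × 240 × 10⁻³ = 175.1 kN (transverse, base value).
(i) R_nwl + R_nwt = 350.2 kN; (ii) 0.85 R_nwl + 1.5 R_nwt = 411.5 kN.
R_n = max = 411.5 kN [governs: (ii)]; R_n/Ω = 205.8 kN.

R_n/Ω ≈ 206 kN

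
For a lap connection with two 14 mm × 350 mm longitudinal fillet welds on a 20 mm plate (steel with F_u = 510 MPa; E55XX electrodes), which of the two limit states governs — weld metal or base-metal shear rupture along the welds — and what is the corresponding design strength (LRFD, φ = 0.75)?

φR_n ≈ 1710 kN (weld metal governs)

E55XX → F_EXX = 550 MPa.
t_e = 0.707 × 14 = 9.898 mm; L = 700 mm.
Weld metal: φR_n = 0.75 × 0.6 × 550 × 9.898 × 700 × 10⁻³ = 1715 kN.
Base metal (shear rupture): φR_n = 0.75 × 0.6 × 510 × 20 × 700 × 10⁻³ = 3213 kN.
Governing: weld metal.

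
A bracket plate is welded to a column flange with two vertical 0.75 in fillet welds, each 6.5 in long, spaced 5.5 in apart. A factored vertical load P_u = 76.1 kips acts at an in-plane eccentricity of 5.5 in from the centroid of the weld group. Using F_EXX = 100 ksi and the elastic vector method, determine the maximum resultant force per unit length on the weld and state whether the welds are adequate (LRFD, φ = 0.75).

f_max ≈ 16.8 kip/in; adequate

Total weld length L_w = 13 in. Treat welds as unit-width lines.
Polar moment about centroid: J = 2[d³/12 + d(b/2)²] = 2[6.5³/12 + 6.5×2.75²] = 144.1 in³.
Direct shear f_v = P/L_w = 76.1 / 13 = 5.854 kip/in (vertical).
Torsion M = P·e = 76.1 × 5.5 = 418.55 kip·in.
Critical point at (x, y) = (2.75, 3.25) from centroid. f_tx = M·y/J = 9.441 kip/in; f_ty = M·x/J = 7.989 kip/in.
Resultant f_max = √[f_tx² + (f_v + f_ty)²] = √[9.441² + (5.854 + 7.989)²] = 16.76 kip/in.
Capacity per unit length: φr_n = 0.75 × 0.6 × 100 × (0.707 × 0.75) = 23.86 kip/in.
16.76 ≤ 23.86 → adequate.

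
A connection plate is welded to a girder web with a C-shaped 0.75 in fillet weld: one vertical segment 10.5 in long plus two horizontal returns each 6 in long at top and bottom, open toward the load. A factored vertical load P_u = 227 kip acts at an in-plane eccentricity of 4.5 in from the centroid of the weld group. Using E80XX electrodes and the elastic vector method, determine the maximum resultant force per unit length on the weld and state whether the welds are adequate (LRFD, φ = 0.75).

f_max ≈ 21.5 kip/in; NOT adequate

E80XX → F_EXX = 80 ksi.
Total weld length L_w = 22.5 in. Treat welds as unit-width lines.
Centroid: x̄ = 2×6×3 / 22.5 = 1.6 in from the vertical weld.
Polar moment about centroid: J = I_x + I_y = [10.5³/12 + 2×6×5.25²] + [10.5×1.6² + 2(6³/12 + 6×1.4²)] = 513.6 in³.
Direct shear f_v = P/L_w = 227 / 22.5 = 10.09 kip/in (vertical).
Torsion M = P·e = 227 × 4.5 = 1021.5 kip·in.
Critical point at (x, y) = (4.4, 5.25) from centroid. f_tx = M·y/J = 10.44 kip/in; f_ty = M·x/J = 8.751 kip/in.
Resultant f_max = √[f_tx² + (f_v + f_ty)²] = √[10.44² + (10.09 + 8.751)²] = 21.54 kip/in.
Capacity per unit length: φr_n = 0.75 × 0.6 × 80 × (0.707 × 0.75) = 19.09 kip/in.
21.54 > 19.09 → NOT adequate.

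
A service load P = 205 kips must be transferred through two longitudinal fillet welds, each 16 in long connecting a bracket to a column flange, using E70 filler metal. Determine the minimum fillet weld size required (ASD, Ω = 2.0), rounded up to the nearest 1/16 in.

w = 7/16 in

E70XX → F_EXX = 70 ksi.
Total weld length L = 32 in.
Required throat t_e = P × Ω / (0.6 F_EXX × L) = 205 × 2.0 / (0.6 × 70 × 32) = 0.3051 in.
Required leg w = t_e / 0.707 = 0.4315 in → use 7/16 in.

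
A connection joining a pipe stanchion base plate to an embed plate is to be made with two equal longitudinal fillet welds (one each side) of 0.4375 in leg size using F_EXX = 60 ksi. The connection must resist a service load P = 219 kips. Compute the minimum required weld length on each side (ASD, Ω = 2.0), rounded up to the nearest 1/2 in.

L = 20 in on each side

Throat t_e = 0.707 × 0.4375 = 0.3093 in.
r_n/Ω = (0.6 × 60 × 0.3093) / 2.0 = 5.568 kip/in.
L_req = P / (r_n/Ω) = 219 / 5.568 = 39.33 in total.
Per side: 39.33 / 2 = 19.67 in.
Round up → use L = 20 in on each side.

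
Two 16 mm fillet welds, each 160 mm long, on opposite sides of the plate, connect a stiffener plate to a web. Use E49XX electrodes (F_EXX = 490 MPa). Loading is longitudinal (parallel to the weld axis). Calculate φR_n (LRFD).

φR_n ≈ 798 kN

Effective throat t_e = 0.707 × 16 = 11.31 mm.
Total length L = 320 mm; A_we = 11.31 × 320 = 3620 mm².
F_nw = 0.6 F_EXX = 0.6 × 490 = 294 MPa.
φR_n = 0.75 × 294 × 3620 × 10⁻³ = 798.2 kN.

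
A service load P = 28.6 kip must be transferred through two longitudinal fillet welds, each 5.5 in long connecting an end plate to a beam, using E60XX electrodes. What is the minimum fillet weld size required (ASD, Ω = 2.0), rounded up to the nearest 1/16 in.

E60XX → F_EXX = 60 ksi.
Total weld length L = 11 in.
Required throat t_e = P × Ω / (0.6 F_EXX × L) = 28.6 × 2.0 / (0.6 × 60 × 11) = 0.1444 in.
Required leg w = t_e / 0.707 = 0.2043 in → use 1/4 in.

w = 1/4 in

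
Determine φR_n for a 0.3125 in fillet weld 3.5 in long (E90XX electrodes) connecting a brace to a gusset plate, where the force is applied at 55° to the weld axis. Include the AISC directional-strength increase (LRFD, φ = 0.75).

φR_n ≈ 42.9 kip

E90XX → F_EXX = 90 ksi.
t_e = 0.707 × 0.3125 = 0.2209 in; A_we = 0.2209 × 3.5 = 0.7733 in².
Directional factor: 1.0 + 0.5 sin^1.5(55°) = 1.371.
F_nw = 0.6 × 90 × 1.371 = 74.02 ksi.
φR_n = 0.75 × 74.02 × 0.7733 = 42.93 kip.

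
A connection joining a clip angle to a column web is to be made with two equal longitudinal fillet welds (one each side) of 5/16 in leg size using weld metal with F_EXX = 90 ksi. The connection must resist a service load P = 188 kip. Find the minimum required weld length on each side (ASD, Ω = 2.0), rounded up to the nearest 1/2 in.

Throat t_e = 0.707 × 0.3125 = 0.2209 in.
r_n/Ω = (0.6 × 90 × 0.2209) / 2.0 = 5.965 kip/in.
L_req = P / (r_n/Ω) = 188 / 5.965 = 31.52 in total.
Per side: 31.52 / 2 = 15.76 in.
Round up → use L = 16 in on each side.

L = 16 in on each side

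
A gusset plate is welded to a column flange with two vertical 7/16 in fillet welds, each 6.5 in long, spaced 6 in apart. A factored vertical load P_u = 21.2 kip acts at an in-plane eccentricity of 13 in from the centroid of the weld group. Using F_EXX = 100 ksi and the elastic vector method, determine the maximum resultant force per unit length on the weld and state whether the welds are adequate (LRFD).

f_max ≈ 8.68 kip/in; adequate

Total weld length L_w = 13 in. Treat welds as unit-width lines.
Polar moment about centroid: J = 2[d³/12 + d(b/2)²] = 2[6.5³/12 + 6.5×3²] = 162.8 in³.
Direct shear f_v = P/L_w = 21.2 / 13 = 1.631 kip/in (vertical).
Torsion M = P·e = 21.2 × 13 = 275.6 kip·in.
Critical point at (x, y) = (3, 3.25) from centroid. f_tx = M·y/J = 5.503 kip/in; f_ty = M·x/J = 5.08 kip/in.
Resultant f_max = √[f_tx² + (f_v + f_ty)²] = √[5.503² + (1.631 + 5.08)²] = 8.678 kip/in.
Capacity per unit length: φr_n = 0.75 × 0.6 × 100 × (0.707 × 0.4375) = 13.92 kip/in.
8.678 ≤ 13.92 → adequate.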